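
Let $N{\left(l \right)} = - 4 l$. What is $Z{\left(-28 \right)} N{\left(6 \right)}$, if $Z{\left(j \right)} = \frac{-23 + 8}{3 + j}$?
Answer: $- \frac{72}{5} \approx -14.4$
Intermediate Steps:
$Z{\left(j \right)} = - \frac{15}{3 + j}$
$Z{\left(-28 \right)} N{\left(6 \right)} = - \frac{15}{3 - 28} \left(\left(-4\right) 6\right) = - \frac{15}{-25} \left(-24\right) = \left(-15\right) \left(- \frac{1}{25}\right) \left(-24\right) = \frac{3}{5} \left(-24\right) = - \frac{72}{5}$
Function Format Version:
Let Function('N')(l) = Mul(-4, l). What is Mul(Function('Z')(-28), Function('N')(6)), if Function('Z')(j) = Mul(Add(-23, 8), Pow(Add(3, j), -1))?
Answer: Rational(-72, 5) ≈ -14.400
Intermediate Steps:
Function('Z')(j) = Mul(-15, Pow(Add(3, j), -1))
Mul(Function('Z')(-28), Function('N')(6)) = Mul(Mul(-15, Pow(Add(3, -28), -1)), Mul(-4, 6)) = Mul(Mul(-15, Pow(-25, -1)), -24) = Mul(Mul(-15, Rational(-1, 25)), -24) = Mul(Rational(3, 5), -24) = Rational(-72, 5)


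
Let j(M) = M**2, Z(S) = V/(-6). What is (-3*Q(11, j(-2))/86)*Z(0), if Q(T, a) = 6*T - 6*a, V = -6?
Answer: -63/43 ≈ -1.4651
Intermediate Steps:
Z(S) = 1 (Z(S) = -6/(-6) = -6*(-1/6) = 1)
Q(T, a) = -6*a + 6*T
(-3*Q(11, j(-2))/86)*Z(0) = -3*(-6*(-2)**2 + 6*11)/86*1 = -3*(-6*4 + 66)/86*1 = -3*(-24 + 66)/86*1 = -126/86*1 = -3*21/43*1 = -63/43*1 = -63/43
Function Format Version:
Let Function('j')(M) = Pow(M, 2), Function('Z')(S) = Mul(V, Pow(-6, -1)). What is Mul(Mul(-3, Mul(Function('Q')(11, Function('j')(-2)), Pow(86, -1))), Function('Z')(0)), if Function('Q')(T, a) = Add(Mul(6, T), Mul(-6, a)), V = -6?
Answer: Rational(-63, 43) ≈ -1.4651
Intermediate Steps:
Function('Z')(S) = 1 (Function('Z')(S) = Mul(-6, Pow(-6, -1)) = Mul(-6, Rational(-1, 6)) = 1)
Function('Q')(T, a) = Add(Mul(-6, a), Mul(6, T))
Mul(Mul(-3, Mul(Function('Q')(11, Function('j')(-2)), Pow(86, -1))), Function('Z')(0)) = Mul(Mul(-3, Mul(Add(Mul(-6, Pow(-2, 2)), Mul(6, 11)), Pow(86, -1))), 1) = Mul(Mul(-3, Mul(Add(Mul(-6, 4), 66), Rational(1, 86))), 1) = Mul(Mul(-3, Mul(Add(-24, 66), Rational(1, 86))), 1) = Mul(Mul(-3, Mul(42, Rational(1, 86))), 1) = Mul(Mul(-3, Rational(21, 43)), 1) = Mul(Rational(-63, 43), 1) = Rational(-63, 43)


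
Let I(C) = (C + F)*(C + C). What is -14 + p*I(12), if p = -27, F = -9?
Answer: -1958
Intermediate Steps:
I(C) = 2*C*(-9 + C) (I(C) = (C - 9)*(C + C) = (-9 + C)*(2*C) = 2*C*(-9 + C))
-14 + p*I(12) = -14 - 54*12*(-9 + 12) = -14 - 54*12*3 = -14 - 27*72 = -14 - 1944 = -1958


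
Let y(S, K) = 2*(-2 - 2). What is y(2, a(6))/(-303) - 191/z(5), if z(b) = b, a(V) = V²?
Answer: -57833/1515 ≈ -38.174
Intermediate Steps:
y(S, K) = -8 (y(S, K) = 2*(-4) = -8)
y(2, a(6))/(-303) - 191/z(5) = -8/(-303) - 191/5 = -8*(-1/303) - 191*⅕ = 8/303 - 191/5 = -57833/1515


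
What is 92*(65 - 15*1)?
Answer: 4600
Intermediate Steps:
92*(65 - 15*1) = 92*(65 - 15) = 92*50 = 4600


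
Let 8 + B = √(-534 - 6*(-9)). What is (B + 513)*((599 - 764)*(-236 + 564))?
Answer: -27330600 - 216480*I*√30 ≈ -2.7331e+7 - 1.1857e+6*I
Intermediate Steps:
B = -8 + 4*I*√30 (B = -8 + √(-534 - 6*(-9)) = -8 + √(-534 + 54) = -8 + √(-480) = -8 + 4*I*√30 ≈ -8.0 + 21.909*I)
(B + 513)*((599 - 764)*(-236 + 564)) = ((-8 + 4*I*√30) + 513)*((599 - 764)*(-236 + 564)) = (505 + 4*I*√30)*(-165*328) = (505 + 4*I*√30)*(-54120) = -27330600 - 216480*I*√30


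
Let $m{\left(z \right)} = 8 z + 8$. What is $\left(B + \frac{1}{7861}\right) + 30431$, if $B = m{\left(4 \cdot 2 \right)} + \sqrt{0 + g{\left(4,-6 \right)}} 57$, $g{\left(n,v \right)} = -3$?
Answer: $\frac{239784084}{7861} + 57 i \sqrt{3} \approx 30503.0 + 98.727 i$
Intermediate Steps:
$m{\left(z \right)} = 8 + 8 z$
$B = 72 + 57 i \sqrt{3}$ ($B = \left(8 + 8 \cdot 4 \cdot 2\right) + \sqrt{0 - 3} \cdot 57 = \left(8 + 8 \cdot 8\right) + \sqrt{-3} \cdot 57 = \left(8 + 64\right) + i \sqrt{3} \cdot 57 = 72 + 57 i \sqrt{3} \approx 72.0 + 98.727 i$)
$\left(B + \frac{1}{7861}\right) + 30431 = \left(\left(72 + 57 i \sqrt{3}\right) + \frac{1}{7861}\right) + 30431 = \left(\frac{565993}{7861} + 57 i \sqrt{3}\right) + 30431 = \frac{239784084}{7861} + 57 i \sqrt{3}$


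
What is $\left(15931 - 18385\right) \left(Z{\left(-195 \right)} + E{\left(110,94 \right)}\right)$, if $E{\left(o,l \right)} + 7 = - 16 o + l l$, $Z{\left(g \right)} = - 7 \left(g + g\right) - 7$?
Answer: $-24029568$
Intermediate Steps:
$Z{\left(g \right)} = -7 - 14 g$ ($Z{\left(g \right)} = - 7 \cdot 2 g - 7 = - 14 g - 7 = -7 - 14 g$)
$E{\left(o,l \right)} = -7 + l^{2} - 16 o$ ($E{\left(o,l \right)} = -7 + \left(- 16 o + l l\right) = -7 + \left(- 16 o + l^{2}\right) = -7 + \left(l^{2} - 16 o\right) = -7 + l^{2} - 16 o$)
$\left(15931 - 18385\right) \left(Z{\left(-195 \right)} + E{\left(110,94 \right)}\right) = \left(15931 - 18385\right) \left(\left(-7 - -2730\right) - \left(1767 - 8836\right)\right) = - 2454 \left(\left(-7 + 2730\right) - -7069\right) = - 2454 \left(2723 + 7069\right) = \left(-2454\right) 9792 = -24029568$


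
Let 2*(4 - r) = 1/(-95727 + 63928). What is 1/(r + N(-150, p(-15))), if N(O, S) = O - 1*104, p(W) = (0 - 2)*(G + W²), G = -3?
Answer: -63598/15899499 ≈ -0.0040000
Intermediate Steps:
p(W) = 6 - 2*W² (p(W) = (0 - 2)*(-3 + W²) = -2*(-3 + W²) = 6 - 2*W²)
N(O, S) = -104 + O (N(O, S) = O - 104 = -104 + O)
r = 254393/63598 (r = 4 - 1/(2*(-95727 + 63928)) = 4 - ½/(-31799) = 4 - ½*(-1/31799) = 4 + 1/63598 = 254393/63598 ≈ 4.0000)
1/(r + N(-150, p(-15))) = 1/(254393/63598 + (-104 - 150)) = 1/(254393/63598 - 254) = 1/(-15899499/63598) = -63598/15899499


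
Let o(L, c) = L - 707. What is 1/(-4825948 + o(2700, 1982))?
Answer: -1/4823955 ≈ -2.0730e-7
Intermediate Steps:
o(L, c) = -707 + L
1/(-4825948 + o(2700, 1982)) = 1/(-4825948 + (-707 + 2700)) = 1/(-4825948 + 1993) = 1/(-4823955) = -1/4823955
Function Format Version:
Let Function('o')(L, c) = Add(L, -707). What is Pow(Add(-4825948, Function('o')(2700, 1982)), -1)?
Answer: Rational(-1, 4823955) ≈ -2.0730e-7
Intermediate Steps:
Function('o')(L, c) = Add(-707, L)
Pow(Add(-4825948, Function('o')(2700, 1982)), -1) = Pow(Add(-4825948, Add(-707, 2700)), -1) = Pow(Add(-4825948, 1993), -1) = Pow(-4823955, -1) = Rational(-1, 4823955)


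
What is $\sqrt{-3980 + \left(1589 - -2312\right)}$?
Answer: $i \sqrt{79} \approx 8.8882 i$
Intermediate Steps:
$\sqrt{-3980 + \left(1589 - -2312\right)} = \sqrt{-3980 + \left(1589 + 2312\right)} = \sqrt{-3980 + 3901} = \sqrt{-79} = i \sqrt{79}$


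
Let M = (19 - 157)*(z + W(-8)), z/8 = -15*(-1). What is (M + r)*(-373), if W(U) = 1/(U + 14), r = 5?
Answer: 6183594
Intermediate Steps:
W(U) = 1/(14 + U)
z = 120 (z = 8*(-15*(-1)) = 8*15 = 120)
M = -16583 (M = (19 - 157)*(120 + 1/(14 - 8)) = -138*(120 + 1/6) = -138*(120 + ⅙) = -138*721/6 = -16583)
(M + r)*(-373) = (-16583 + 5)*(-373) = -16578*(-373) = 6183594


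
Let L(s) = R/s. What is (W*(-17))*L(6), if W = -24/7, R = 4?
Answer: 272/7 ≈ 38.857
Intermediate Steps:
W = -24/7 (W = -24*⅐ = -24/7 ≈ -3.4286)
L(s) = 4/s
(W*(-17))*L(6) = (-24/7*(-17))*(4/6) = 408*(4*(⅙))/7 = (408/7)*(⅔) = 272/7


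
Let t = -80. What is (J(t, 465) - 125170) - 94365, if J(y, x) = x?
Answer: -219070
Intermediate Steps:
(J(t, 465) - 125170) - 94365 = (465 - 125170) - 94365 = -124705 - 94365 = -219070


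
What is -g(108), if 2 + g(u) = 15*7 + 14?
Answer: -117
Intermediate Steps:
g(u) = 117 (g(u) = -2 + (15*7 + 14) = -2 + (105 + 14) = -2 + 119 = 117)
-g(108) = -1*117 = -117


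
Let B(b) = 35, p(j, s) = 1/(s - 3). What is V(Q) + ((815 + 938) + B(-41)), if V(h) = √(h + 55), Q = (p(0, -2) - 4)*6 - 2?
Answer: 1788 + √695/5 ≈ 1793.3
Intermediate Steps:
p(j, s) = 1/(-3 + s)
Q = -136/5 (Q = (1/(-3 - 2) - 4)*6 - 2 = (1/(-5) - 4)*6 - 2 = (-⅕ - 4)*6 - 2 = -21/5*6 - 2 = -126/5 - 2 = -136/5 ≈ -27.200)
V(h) = √(55 + h)
V(Q) + ((815 + 938) + B(-41)) = √(55 - 136/5) + ((815 + 938) + 35) = √(139/5) + (1753 + 35) = √695/5 + 1788 = 1788 + √695/5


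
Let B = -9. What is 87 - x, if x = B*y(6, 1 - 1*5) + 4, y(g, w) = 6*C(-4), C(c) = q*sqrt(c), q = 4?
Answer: 83 + 432*I ≈ 83.0 + 432.0*I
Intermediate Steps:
C(c) = 4*sqrt(c)
y(g, w) = 48*I (y(g, w) = 6*(4*sqrt(-4)) = 6*(4*(2*I)) = 6*(8*I) = 48*I)
x = 4 - 432*I (x = -432*I + 4 = 4 - 432*I ≈ 4.0 - 432.0*I)
87 - x = 87 - (4 - 432*I) = 87 + (-4 + 432*I) = 83 + 432*I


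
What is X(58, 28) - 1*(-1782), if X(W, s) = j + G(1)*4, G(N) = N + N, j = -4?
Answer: 1786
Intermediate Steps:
G(N) = 2*N
X(W, s) = 4 (X(W, s) = -4 + (2*1)*4 = -4 + 2*4 = -4 + 8 = 4)
X(58, 28) - 1*(-1782) = 4 - 1*(-1782) = 4 + 1782 = 1786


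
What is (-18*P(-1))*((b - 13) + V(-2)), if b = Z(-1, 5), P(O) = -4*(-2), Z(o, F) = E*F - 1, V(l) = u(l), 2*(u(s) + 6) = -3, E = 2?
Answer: 1656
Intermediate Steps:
u(s) = -15/2 (u(s) = -6 + (½)*(-3) = -6 - 3/2 = -15/2)
V(l) = -15/2
Z(o, F) = -1 + 2*F (Z(o, F) = 2*F - 1 = -1 + 2*F)
P(O) = 8
b = 9 (b = -1 + 2*5 = -1 + 10 = 9)
(-18*P(-1))*((b - 13) + V(-2)) = (-18*8)*((9 - 13) - 15/2) = -144*(-4 - 15/2) = -144*(-23/2) = 1656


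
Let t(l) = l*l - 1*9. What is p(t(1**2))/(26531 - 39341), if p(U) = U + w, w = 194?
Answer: -31/2135 ≈ -0.014520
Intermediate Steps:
t(l) = -9 + l**2 (t(l) = l**2 - 9 = -9 + l**2)
p(U) = 194 + U (p(U) = U + 194 = 194 + U)
p(t(1**2))/(26531 - 39341) = (194 + (-9 + (1**2)**2))/(26531 - 39341) = (194 + (-9 + 1**2))/(-12810) = (194 + (-9 + 1))*(-1/12810) = (194 - 8)*(-1/12810) = 186*(-1/12810) = -31/2135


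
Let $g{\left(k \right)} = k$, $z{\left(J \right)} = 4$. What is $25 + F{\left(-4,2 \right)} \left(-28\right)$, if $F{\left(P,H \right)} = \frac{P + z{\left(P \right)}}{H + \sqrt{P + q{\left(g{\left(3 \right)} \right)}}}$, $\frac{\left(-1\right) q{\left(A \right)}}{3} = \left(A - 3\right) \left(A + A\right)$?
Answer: $25$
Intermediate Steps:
$q{\left(A \right)} = - 6 A \left(-3 + A\right)$ ($q{\left(A \right)} = - 3 \left(A - 3\right) \left(A + A\right) = - 3 \left(-3 + A\right) 2 A = - 3 \cdot 2 A \left(-3 + A\right) = - 6 A \left(-3 + A\right)$)
$F{\left(P,H \right)} = \frac{4 + P}{H + \sqrt{P}}$ ($F{\left(P,H \right)} = \frac{P + 4}{H + \sqrt{P + 6 \cdot 3 \left(3 - 3\right)}} = \frac{4 + P}{H + \sqrt{P + 6 \cdot 3 \left(3 - 3\right)}} = \frac{4 + P}{H + \sqrt{P + 6 \cdot 3 \cdot 0}} = \frac{4 + P}{H + \sqrt{P + 0}} = \frac{4 + P}{H + \sqrt{P}}$)
$25 + F{\left(-4,2 \right)} \left(-28\right) = 25 + \frac{4 - 4}{2 + \sqrt{-4}} \left(-28\right) = 25 + \frac{1}{2 + 2 i} 0 \left(-28\right) = 25 + \frac{2 - 2 i}{8} \cdot 0 \left(-28\right) = 25 + 0 \left(-28\right) = 25 + 0 = 25$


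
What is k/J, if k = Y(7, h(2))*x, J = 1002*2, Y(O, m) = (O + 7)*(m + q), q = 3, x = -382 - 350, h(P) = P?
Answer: -4270/167 ≈ -25.569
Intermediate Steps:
x = -732
Y(O, m) = (3 + m)*(7 + O) (Y(O, m) = (O + 7)*(m + 3) = (7 + O)*(3 + m) = (3 + m)*(7 + O))
J = 2004
k = -51240 (k = (21 + 3*7 + 7*2 + 7*2)*(-732) = (21 + 21 + 14 + 14)*(-732) = 70*(-732) = -51240)
k/J = -51240/2004 = -51240*1/2004 = -4270/167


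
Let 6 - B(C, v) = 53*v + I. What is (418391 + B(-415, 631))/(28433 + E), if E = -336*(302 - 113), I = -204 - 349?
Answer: -385507/35071 ≈ -10.992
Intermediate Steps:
I = -553
B(C, v) = 559 - 53*v (B(C, v) = 6 - (53*v - 553) = 6 - (-553 + 53*v) = 6 + (553 - 53*v) = 559 - 53*v)
E = -63504 (E = -336*189 = -63504)
(418391 + B(-415, 631))/(28433 + E) = (418391 + (559 - 53*631))/(28433 - 63504) = (418391 + (559 - 33443))/(-35071) = (418391 - 32884)*(-1/35071) = 385507*(-1/35071) = -385507/35071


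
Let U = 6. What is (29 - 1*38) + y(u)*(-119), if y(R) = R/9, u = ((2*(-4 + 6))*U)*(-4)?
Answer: 3781/3 ≈ 1260.3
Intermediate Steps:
u = -96 (u = ((2*(-4 + 6))*6)*(-4) = ((2*2)*6)*(-4) = (4*6)*(-4) = 24*(-4) = -96)
y(R) = R/9 (y(R) = R*(⅑) = R/9)
(29 - 1*38) + y(u)*(-119) = (29 - 1*38) + ((⅑)*(-96))*(-119) = (29 - 38) - 32/3*(-119) = -9 + 3808/3 = 3781/3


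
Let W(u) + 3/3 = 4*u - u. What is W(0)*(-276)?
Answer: 276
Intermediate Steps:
W(u) = -1 + 3*u (W(u) = -1 + (4*u - u) = -1 + 3*u)
W(0)*(-276) = (-1 + 3*0)*(-276) = (-1 + 0)*(-276) = -1*(-276) = 276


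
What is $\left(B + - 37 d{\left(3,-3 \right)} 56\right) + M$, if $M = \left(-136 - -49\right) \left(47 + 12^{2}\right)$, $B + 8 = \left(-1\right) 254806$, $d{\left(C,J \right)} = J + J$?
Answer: $-258999$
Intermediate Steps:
$d{\left(C,J \right)} = 2 J$
$B = -254814$ ($B = -8 - 254806 = -254814$)
$M = -16617$ ($M = \left(-136 + 49\right) \left(47 + 144\right) = \left(-87\right) 191 = -16617$)
$\left(B + - 37 d{\left(3,-3 \right)} 56\right) + M = \left(-254814 + - 37 \cdot 2 \left(-3\right) 56\right) - 16617 = \left(-254814 + \left(-37\right) \left(-6\right) 56\right) - 16617 = \left(-254814 + 222 \cdot 56\right) - 16617 = \left(-254814 + 12432\right) - 16617 = -242382 - 16617 = -258999$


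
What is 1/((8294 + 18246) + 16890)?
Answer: 1/43430 ≈ 2.3026e-5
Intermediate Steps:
1/((8294 + 18246) + 16890) = 1/(26540 + 16890) = 1/43430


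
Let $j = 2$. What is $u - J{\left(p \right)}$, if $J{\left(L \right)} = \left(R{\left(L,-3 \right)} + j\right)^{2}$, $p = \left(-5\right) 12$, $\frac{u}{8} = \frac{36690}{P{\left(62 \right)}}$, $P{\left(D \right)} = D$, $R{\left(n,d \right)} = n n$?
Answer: $- \frac{402059764}{31} \approx -1.297 \cdot 10^{7}$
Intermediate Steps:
$R{\left(n,d \right)} = n^{2}$
$u = \frac{146760}{31}$ ($u = 8 \cdot \frac{36690}{62} = 8 \cdot 36690 \cdot \frac{1}{62} = 8 \cdot \frac{18345}{31} = \frac{146760}{31} \approx 4734.2$)
$p = -60$
$J{\left(L \right)} = \left(2 + L^{2}\right)^{2}$ ($J{\left(L \right)} = \left(L^{2} + 2\right)^{2} = \left(2 + L^{2}\right)^{2}$)
$u - J{\left(p \right)} = \frac{146760}{31} - \left(2 + \left(-60\right)^{2}\right)^{2} = \frac{146760}{31} - \left(2 + 3600\right)^{2} = \frac{146760}{31} - 3602^{2} = \frac{146760}{31} - 12974404 = - \frac{402059764}{31}$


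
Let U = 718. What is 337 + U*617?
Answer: 443343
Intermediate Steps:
337 + U*617 = 337 + 718*617 = 337 + 443006 = 443343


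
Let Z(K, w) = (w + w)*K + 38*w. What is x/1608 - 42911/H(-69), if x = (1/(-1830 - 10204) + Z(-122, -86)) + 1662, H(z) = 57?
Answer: -272354859895/367662768 ≈ -740.77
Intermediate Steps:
Z(K, w) = 38*w + 2*K*w (Z(K, w) = (2*w)*K + 38*w = 2*K*w + 38*w = 38*w + 2*K*w)
x = 233194851/12034 (x = (1/(-1830 - 10204) + 2*(-86)*(19 - 122)) + 1662 = (1/(-12034) + 2*(-86)*(-103)) + 1662 = (-1/12034 + 17716) + 1662 = 213194343/12034 + 1662 = 233194851/12034 ≈ 19378.)
x/1608 - 42911/H(-69) = (233194851/12034)/1608 - 42911/57 = (233194851/12034)*(1/1608) - 42911*1/57 = 77731617/6450224 - 42911/57 = -272354859895/367662768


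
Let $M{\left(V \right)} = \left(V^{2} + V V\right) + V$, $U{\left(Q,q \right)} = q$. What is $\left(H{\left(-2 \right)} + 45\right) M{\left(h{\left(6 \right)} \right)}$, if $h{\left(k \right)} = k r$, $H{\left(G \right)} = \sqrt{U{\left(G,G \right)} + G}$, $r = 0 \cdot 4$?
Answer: $0$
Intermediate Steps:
$r = 0$
$H{\left(G \right)} = \sqrt{2} \sqrt{G}$ ($H{\left(G \right)} = \sqrt{G + G} = \sqrt{2 G} = \sqrt{2} \sqrt{G}$)
$h{\left(k \right)} = 0$ ($h{\left(k \right)} = k 0 = 0$)
$M{\left(V \right)} = V + 2 V^{2}$ ($M{\left(V \right)} = \left(V^{2} + V^{2}\right) + V = 2 V^{2} + V = V + 2 V^{2}$)
$\left(H{\left(-2 \right)} + 45\right) M{\left(h{\left(6 \right)} \right)} = \left(\sqrt{2} \sqrt{-2} + 45\right) 0 \left(1 + 2 \cdot 0\right) = \left(\sqrt{2} i \sqrt{2} + 45\right) 0 \left(1 + 0\right) = \left(2 i + 45\right) 0 \cdot 1 = \left(45 + 2 i\right) 0 = 0$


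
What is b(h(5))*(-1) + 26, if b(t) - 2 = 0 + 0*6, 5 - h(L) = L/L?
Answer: 24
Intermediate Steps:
h(L) = 4 (h(L) = 5 - L/L = 5 - 1*1 = 5 - 1 = 4)
b(t) = 2 (b(t) = 2 + (0 + 0*6) = 2 + (0 + 0) = 2 + 0 = 2)
b(h(5))*(-1) + 26 = 2*(-1) + 26 = -2 + 26 = 24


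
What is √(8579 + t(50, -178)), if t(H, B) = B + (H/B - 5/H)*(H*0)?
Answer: √8401 ≈ 91.657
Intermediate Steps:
t(H, B) = B (t(H, B) = B + (-5/H + H/B)*0 = B + 0 = B)
√(8579 + t(50, -178)) = √(8579 - 178) = √8401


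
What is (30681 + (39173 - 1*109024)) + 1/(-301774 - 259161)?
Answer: -21971823951/560935 ≈ -39170.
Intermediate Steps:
(30681 + (39173 - 1*109024)) + 1/(-301774 - 259161) = (30681 + (39173 - 109024)) + 1/(-560935) = (30681 - 69851) - 1/560935 = -39170 - 1/560935 = -21971823951/560935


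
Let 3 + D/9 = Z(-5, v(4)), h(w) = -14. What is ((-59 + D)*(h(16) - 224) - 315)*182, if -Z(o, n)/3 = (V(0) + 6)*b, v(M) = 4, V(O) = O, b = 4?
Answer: 31736614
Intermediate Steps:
Z(o, n) = -72 (Z(o, n) = -3*(0 + 6)*4 = -18*4 = -3*24 = -72)
D = -675 (D = -27 + 9*(-72) = -27 - 648 = -675)
((-59 + D)*(h(16) - 224) - 315)*182 = ((-59 - 675)*(-14 - 224) - 315)*182 = (-734*(-238) - 315)*182 = (174692 - 315)*182 = 174377*182 = 31736614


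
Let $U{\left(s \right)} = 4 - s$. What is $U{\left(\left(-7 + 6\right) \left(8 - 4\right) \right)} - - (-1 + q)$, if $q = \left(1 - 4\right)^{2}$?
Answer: $16$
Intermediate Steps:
$q = 9$ ($q = \left(-3\right)^{2} = 9$)
$U{\left(\left(-7 + 6\right) \left(8 - 4\right) \right)} - - (-1 + q) = \left(4 - \left(-7 + 6\right) \left(8 - 4\right)\right) - - (-1 + 9) = \left(4 - \left(-1\right) 4\right) - \left(-1\right) 8 = \left(4 - -4\right) - -8 = \left(4 + 4\right) + 8 = 8 + 8 = 16$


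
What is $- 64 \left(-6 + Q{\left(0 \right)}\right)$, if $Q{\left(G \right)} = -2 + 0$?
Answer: $512$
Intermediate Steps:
$Q{\left(G \right)} = -2$
$- 64 \left(-6 + Q{\left(0 \right)}\right) = - 64 \left(-6 - 2\right) = \left(-64\right) \left(-8\right) = 512$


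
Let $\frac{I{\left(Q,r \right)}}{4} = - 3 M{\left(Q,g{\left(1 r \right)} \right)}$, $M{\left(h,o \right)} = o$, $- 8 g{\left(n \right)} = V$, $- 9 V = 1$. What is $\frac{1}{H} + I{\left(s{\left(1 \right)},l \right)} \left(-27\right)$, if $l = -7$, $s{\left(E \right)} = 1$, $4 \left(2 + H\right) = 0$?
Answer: $4$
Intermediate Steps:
$H = -2$ ($H = -2 + \frac{1}{4} \cdot 0 = -2 + 0 = -2$)
$V = - \frac{1}{9}$ ($V = \left(- \frac{1}{9}\right) 1 = - \frac{1}{9} \approx -0.11111$)
$g{\left(n \right)} = \frac{1}{72}$ ($g{\left(n \right)} = \left(- \frac{1}{8}\right) \left(- \frac{1}{9}\right) = \frac{1}{72}$)
$I{\left(Q,r \right)} = - \frac{1}{6}$ ($I{\left(Q,r \right)} = 4 \left(\left(-3\right) \frac{1}{72}\right) = 4 \left(- \frac{1}{24}\right) = - \frac{1}{6}$)
$\frac{1}{H} + I{\left(s{\left(1 \right)},l \right)} \left(-27\right) = \frac{1}{-2} - - \frac{9}{2} = - \frac{1}{2} + \frac{9}{2} = 4$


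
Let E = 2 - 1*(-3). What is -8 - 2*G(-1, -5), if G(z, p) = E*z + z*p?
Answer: -8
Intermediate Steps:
E = 5 (E = 2 + 3 = 5)
G(z, p) = 5*z + p*z (G(z, p) = 5*z + z*p = 5*z + p*z)
-8 - 2*G(-1, -5) = -8 - (-2)*(5 - 5) = -8 - (-2)*0 = -8 - 2*0 = -8 + 0 = -8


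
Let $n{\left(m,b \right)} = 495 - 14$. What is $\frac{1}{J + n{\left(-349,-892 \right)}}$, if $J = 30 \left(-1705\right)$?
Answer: $- \frac{1}{50669} \approx -1.9736 \cdot 10^{-5}$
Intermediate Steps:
$n{\left(m,b \right)} = 481$
$J = -51150$
$\frac{1}{J + n{\left(-349,-892 \right)}} = \frac{1}{-51150 + 481} = \frac{1}{-50669} = - \frac{1}{50669}$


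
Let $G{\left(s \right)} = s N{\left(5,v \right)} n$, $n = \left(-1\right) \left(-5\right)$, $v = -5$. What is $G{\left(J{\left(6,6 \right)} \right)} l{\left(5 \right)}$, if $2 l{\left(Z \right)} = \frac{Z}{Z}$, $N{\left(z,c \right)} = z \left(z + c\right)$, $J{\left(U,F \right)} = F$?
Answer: $0$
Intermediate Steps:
$N{\left(z,c \right)} = z \left(c + z\right)$
$l{\left(Z \right)} = \frac{1}{2}$ ($l{\left(Z \right)} = \frac{Z \frac{1}{Z}}{2} = \frac{1}{2} \cdot 1 = \frac{1}{2}$)
$n = 5$
$G{\left(s \right)} = 0$ ($G{\left(s \right)} = s 5 \left(-5 + 5\right) 5 = s 5 \cdot 0 \cdot 5 = s 0 \cdot 5 = 0 \cdot 5 = 0$)
$G{\left(J{\left(6,6 \right)} \right)} l{\left(5 \right)} = 0 \cdot \frac{1}{2} = 0$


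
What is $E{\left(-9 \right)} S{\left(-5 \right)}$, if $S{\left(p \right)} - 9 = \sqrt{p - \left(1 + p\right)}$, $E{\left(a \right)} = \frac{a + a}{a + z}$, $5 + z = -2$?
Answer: $\frac{81}{8} + \frac{9 i}{8} \approx 10.125 + 1.125 i$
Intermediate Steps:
$z = -7$ ($z = -5 - 2 = -7$)
$E{\left(a \right)} = \frac{2 a}{-7 + a}$ ($E{\left(a \right)} = \frac{a + a}{a - 7} = \frac{2 a}{-7 + a}$)
$S{\left(p \right)} = 9 + i$ ($S{\left(p \right)} = 9 + \sqrt{p - \left(1 + p\right)} = 9 + \sqrt{-1} = 9 + i$)
$E{\left(-9 \right)} S{\left(-5 \right)} = 2 \left(-9\right) \frac{1}{-7 - 9} \left(9 + i\right) = 2 \left(-9\right) \frac{1}{-16} \left(9 + i\right) = 2 \left(-9\right) \left(- \frac{1}{16}\right) \left(9 + i\right) = \frac{9 \left(9 + i\right)}{8} = \frac{81}{8} + \frac{9 i}{8}$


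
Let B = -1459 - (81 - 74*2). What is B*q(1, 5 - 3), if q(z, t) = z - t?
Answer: 1392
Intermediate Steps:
B = -1392 (B = -1459 - (81 - 148) = -1459 - 1*(-67) = -1459 + 67 = -1392)
B*q(1, 5 - 3) = -1392*(1 - (5 - 3)) = -1392*(1 - 1*2) = -1392*(1 - 2) = -1392*(-1) = 1392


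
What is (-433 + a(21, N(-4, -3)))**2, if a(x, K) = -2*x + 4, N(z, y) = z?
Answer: 221841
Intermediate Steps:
a(x, K) = 4 - 2*x
(-433 + a(21, N(-4, -3)))**2 = (-433 + (4 - 2*21))**2 = (-433 + (4 - 42))**2 = (-433 - 38)**2 = (-471)**2 = 221841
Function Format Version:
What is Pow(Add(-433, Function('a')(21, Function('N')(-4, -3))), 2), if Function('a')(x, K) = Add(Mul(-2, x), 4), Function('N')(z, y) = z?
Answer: 221841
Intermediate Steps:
Function('a')(x, K) = Add(4, Mul(-2, x))
Pow(Add(-433, Function('a')(21, Function('N')(-4, -3))), 2) = Pow(Add(-433, Add(4, Mul(-2, 21))), 2) = Pow(Add(-433, Add(4, -42)), 2) = Pow(Add(-433, -38), 2) = Pow(-471, 2) = 221841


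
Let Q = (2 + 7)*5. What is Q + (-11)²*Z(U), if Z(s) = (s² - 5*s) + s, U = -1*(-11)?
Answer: 9362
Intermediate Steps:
U = 11
Z(s) = s² - 4*s
Q = 45 (Q = 9*5 = 45)
Q + (-11)²*Z(U) = 45 + (-11)²*(11*(-4 + 11)) = 45 + 121*(11*7) = 45 + 121*77 = 45 + 9317 = 9362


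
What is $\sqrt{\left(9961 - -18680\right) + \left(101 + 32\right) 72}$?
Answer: $\sqrt{38217} \approx 195.49$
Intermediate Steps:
$\sqrt{\left(9961 - -18680\right) + \left(101 + 32\right) 72} = \sqrt{\left(9961 + 18680\right) + 133 \cdot 72} = \sqrt{28641 + 9576} = \sqrt{38217}$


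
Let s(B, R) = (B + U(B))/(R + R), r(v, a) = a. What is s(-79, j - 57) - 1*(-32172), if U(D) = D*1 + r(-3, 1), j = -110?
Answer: 10745605/334 ≈ 32172.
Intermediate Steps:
U(D) = 1 + D (U(D) = D*1 + 1 = D + 1 = 1 + D)
s(B, R) = (1 + 2*B)/(2*R) (s(B, R) = (B + (1 + B))/(R + R) = (1 + 2*B)/((2*R)) = (1 + 2*B)*(1/(2*R)) = (1 + 2*B)/(2*R))
s(-79, j - 57) - 1*(-32172) = (½ - 79)/(-110 - 57) - 1*(-32172) = -157/2/(-167) + 32172 = -1/167*(-157/2) + 32172 = 157/334 + 32172 = 10745605/334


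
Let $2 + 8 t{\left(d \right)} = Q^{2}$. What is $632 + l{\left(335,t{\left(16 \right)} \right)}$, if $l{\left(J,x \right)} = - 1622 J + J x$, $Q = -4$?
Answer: $- \frac{2168607}{4} \approx -5.4215 \cdot 10^{5}$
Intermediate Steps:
$t{\left(d \right)} = \frac{7}{4}$ ($t{\left(d \right)} = - \frac{1}{4} + \frac{\left(-4\right)^{2}}{8} = - \frac{1}{4} + \frac{1}{8} \cdot 16 = - \frac{1}{4} + 2 = \frac{7}{4}$)
$632 + l{\left(335,t{\left(16 \right)} \right)} = 632 + 335 \left(-1622 + \frac{7}{4}\right) = 632 + 335 \left(- \frac{6481}{4}\right) = 632 - \frac{2171135}{4} = - \frac{2168607}{4}$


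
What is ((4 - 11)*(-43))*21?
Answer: 6321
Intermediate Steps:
((4 - 11)*(-43))*21 = -7*(-43)*21 = 301*21 = 6321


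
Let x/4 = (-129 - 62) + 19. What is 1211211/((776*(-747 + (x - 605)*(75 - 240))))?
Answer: 134579/18330672 ≈ 0.0073417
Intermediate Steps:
x = -688 (x = 4*((-129 - 62) + 19) = 4*(-191 + 19) = 4*(-172) = -688)
1211211/((776*(-747 + (x - 605)*(75 - 240)))) = 1211211/((776*(-747 + (-688 - 605)*(75 - 240)))) = 1211211/((776*(-747 - 1293*(-165)))) = 1211211/((776*(-747 + 213345))) = 1211211/((776*212598)) = 1211211/164976048 = 1211211*(1/164976048) = 134579/18330672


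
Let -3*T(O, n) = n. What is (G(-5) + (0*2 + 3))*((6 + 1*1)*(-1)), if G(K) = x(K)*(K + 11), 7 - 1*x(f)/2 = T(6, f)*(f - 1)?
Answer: -1449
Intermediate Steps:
T(O, n) = -n/3
x(f) = 14 + 2*f*(-1 + f)/3 (x(f) = 14 - 2*(-f/3)*(f - 1) = 14 - 2*(-f/3)*(-1 + f) = 14 - (-2)*f*(-1 + f)/3 = 14 + 2*f*(-1 + f)/3)
G(K) = (11 + K)*(14 - 2*K/3 + 2*K²/3) (G(K) = (14 - 2*K/3 + 2*K²/3)*(K + 11) = (14 - 2*K/3 + 2*K²/3)*(11 + K) = (11 + K)*(14 - 2*K/3 + 2*K²/3))
(G(-5) + (0*2 + 3))*((6 + 1*1)*(-1)) = (2*(11 - 5)*(21 + (-5)² - 1*(-5))/3 + (0*2 + 3))*((6 + 1*1)*(-1)) = ((⅔)*6*(21 + 25 + 5) + (0 + 3))*((6 + 1)*(-1)) = ((⅔)*6*51 + 3)*(7*(-1)) = (204 + 3)*(-7) = 207*(-7) = -1449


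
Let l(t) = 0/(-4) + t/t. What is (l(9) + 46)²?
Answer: 2209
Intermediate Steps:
l(t) = 1 (l(t) = 0*(-¼) + 1 = 0 + 1 = 1)
(l(9) + 46)² = (1 + 46)² = 47² = 2209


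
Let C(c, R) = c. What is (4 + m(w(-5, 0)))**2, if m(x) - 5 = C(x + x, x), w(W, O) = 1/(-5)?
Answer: 1849/25 ≈ 73.960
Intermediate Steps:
w(W, O) = -1/5
m(x) = 5 + 2*x (m(x) = 5 + (x + x) = 5 + 2*x)
(4 + m(w(-5, 0)))**2 = (4 + (5 + 2*(-1/5)))**2 = (4 + (5 - 2/5))**2 = (4 + 23/5)**2 = (43/5)**2 = 1849/25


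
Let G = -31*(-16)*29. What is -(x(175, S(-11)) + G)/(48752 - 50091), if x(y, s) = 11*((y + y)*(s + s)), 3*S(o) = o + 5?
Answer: -1016/1339 ≈ -0.75877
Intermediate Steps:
G = 14384 (G = 496*29 = 14384)
S(o) = 5/3 + o/3 (S(o) = (o + 5)/3 = (5 + o)/3 = 5/3 + o/3)
x(y, s) = 44*s*y (x(y, s) = 11*((2*y)*(2*s)) = 11*(4*s*y) = 44*s*y)
-(x(175, S(-11)) + G)/(48752 - 50091) = -(44*(5/3 + (⅓)*(-11))*175 + 14384)/(48752 - 50091) = -(44*(5/3 - 11/3)*175 + 14384)/(-1339) = -(44*(-2)*175 + 14384)*(-1)/1339 = -(-15400 + 14384)*(-1)/1339 = -(-1016)*(-1)/1339 = -1*1016/1339 = -1016/1339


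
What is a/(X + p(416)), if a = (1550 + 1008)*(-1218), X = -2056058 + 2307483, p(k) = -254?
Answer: -3115644/251171 ≈ -12.404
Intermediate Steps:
X = 251425
a = -3115644 (a = 2558*(-1218) = -3115644)
a/(X + p(416)) = -3115644/(251425 - 254) = -3115644/251171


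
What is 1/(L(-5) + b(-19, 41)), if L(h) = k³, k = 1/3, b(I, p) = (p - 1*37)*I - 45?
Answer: -27/3266 ≈ -0.0082670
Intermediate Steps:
b(I, p) = -45 + I*(-37 + p) (b(I, p) = (p - 37)*I - 45 = (-37 + p)*I - 45 = I*(-37 + p) - 45 = -45 + I*(-37 + p))
k = ⅓ ≈ 0.33333
L(h) = 1/27 (L(h) = (⅓)³ = 1/27)
1/(L(-5) + b(-19, 41)) = 1/(1/27 + (-45 - 37*(-19) - 19*41)) = 1/(1/27 + (-45 + 703 - 779)) = 1/(1/27 - 121) = 1/(-3266/27) = -27/3266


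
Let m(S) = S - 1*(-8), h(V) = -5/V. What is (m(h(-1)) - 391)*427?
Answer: -161406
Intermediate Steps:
m(S) = 8 + S (m(S) = S + 8 = 8 + S)
(m(h(-1)) - 391)*427 = ((8 - 5/(-1)) - 391)*427 = ((8 - 5*(-1)) - 391)*427 = ((8 + 5) - 391)*427 = (13 - 391)*427 = -378*427 = -161406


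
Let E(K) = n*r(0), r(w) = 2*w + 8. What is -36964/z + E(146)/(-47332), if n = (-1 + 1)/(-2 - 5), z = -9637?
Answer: 36964/9637 ≈ 3.8356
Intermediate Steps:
n = 0 (n = 0/(-7) = 0*(-⅐) = 0)
r(w) = 8 + 2*w
E(K) = 0 (E(K) = 0*(8 + 2*0) = 0*(8 + 0) = 0*8 = 0)
-36964/z + E(146)/(-47332) = -36964/(-9637) + 0/(-47332) = -36964*(-1/9637) + 0*(-1/47332) = 36964/9637 + 0 = 36964/9637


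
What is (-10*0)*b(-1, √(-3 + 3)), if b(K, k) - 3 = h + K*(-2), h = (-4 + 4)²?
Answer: 0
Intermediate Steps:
h = 0 (h = 0² = 0)
b(K, k) = 3 - 2*K (b(K, k) = 3 + (0 + K*(-2)) = 3 + (0 - 2*K) = 3 - 2*K)
(-10*0)*b(-1, √(-3 + 3)) = (-10*0)*(3 - 2*(-1)) = 0*(3 + 2) = 0*5 = 0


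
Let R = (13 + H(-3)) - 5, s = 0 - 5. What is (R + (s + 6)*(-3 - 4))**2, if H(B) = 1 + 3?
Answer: 25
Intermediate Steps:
H(B) = 4
s = -5
R = 12 (R = (13 + 4) - 5 = 17 - 5 = 12)
(R + (s + 6)*(-3 - 4))**2 = (12 + (-5 + 6)*(-3 - 4))**2 = (12 + 1*(-7))**2 = (12 - 7)**2 = 5**2 = 25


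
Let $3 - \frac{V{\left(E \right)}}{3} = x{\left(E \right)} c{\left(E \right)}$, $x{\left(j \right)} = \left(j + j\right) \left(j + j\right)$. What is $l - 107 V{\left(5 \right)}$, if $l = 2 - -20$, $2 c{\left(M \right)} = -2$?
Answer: $-33041$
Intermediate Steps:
$c{\left(M \right)} = -1$ ($c{\left(M \right)} = \frac{1}{2} \left(-2\right) = -1$)
$l = 22$ ($l = 2 + 20 = 22$)
$x{\left(j \right)} = 4 j^{2}$ ($x{\left(j \right)} = 2 j 2 j = 4 j^{2}$)
$V{\left(E \right)} = 9 + 12 E^{2}$ ($V{\left(E \right)} = 9 - 3 \cdot 4 E^{2} \left(-1\right) = 9 - 3 \left(- 4 E^{2}\right) = 9 + 12 E^{2}$)
$l - 107 V{\left(5 \right)} = 22 - 107 \left(9 + 12 \cdot 5^{2}\right) = 22 - 107 \left(9 + 12 \cdot 25\right) = 22 - 107 \left(9 + 300\right) = 22 - 33063 = -33041$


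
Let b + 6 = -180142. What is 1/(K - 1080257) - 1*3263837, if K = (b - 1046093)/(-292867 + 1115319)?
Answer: -2899791089803448437/888460756405 ≈ -3.2638e+6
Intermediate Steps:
b = -180148 (b = -6 - 180142 = -180148)
K = -1226241/822452 (K = (-180148 - 1046093)/(-292867 + 1115319) = -1226241/822452 ≈ -1.4910)
1/(K - 1080257) - 1*3263837 = 1/(-1226241/822452 - 1080257) - 1*3263837 = 1/(-888460756405/822452) - 3263837 = -822452/888460756405 - 3263837 = -2899791089803448437/888460756405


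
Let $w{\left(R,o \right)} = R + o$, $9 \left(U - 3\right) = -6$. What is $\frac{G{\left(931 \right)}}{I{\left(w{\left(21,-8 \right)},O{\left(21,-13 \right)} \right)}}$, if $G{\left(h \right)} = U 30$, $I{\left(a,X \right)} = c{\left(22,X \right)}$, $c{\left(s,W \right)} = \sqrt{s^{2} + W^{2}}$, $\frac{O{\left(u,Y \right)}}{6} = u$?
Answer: $\frac{7 \sqrt{4090}}{818} \approx 0.54728$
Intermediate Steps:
$U = \frac{7}{3}$ ($U = 3 + \frac{1}{9} \left(-6\right) = 3 - \frac{2}{3} = \frac{7}{3} \approx 2.3333$)
$O{\left(u,Y \right)} = 6 u$
$c{\left(s,W \right)} = \sqrt{W^{2} + s^{2}}$
$I{\left(a,X \right)} = \sqrt{484 + X^{2}}$ ($I{\left(a,X \right)} = \sqrt{X^{2} + 22^{2}} = \sqrt{X^{2} + 484} = \sqrt{484 + X^{2}}$)
$G{\left(h \right)} = 70$ ($G{\left(h \right)} = \frac{7}{3} \cdot 30 = 70$)
$\frac{G{\left(931 \right)}}{I{\left(w{\left(21,-8 \right)},O{\left(21,-13 \right)} \right)}} = \frac{70}{\sqrt{484 + \left(6 \cdot 21\right)^{2}}} = \frac{70}{\sqrt{484 + 126^{2}}} = \frac{70}{\sqrt{484 + 15876}} = \frac{70}{\sqrt{16360}} = \frac{70}{2 \sqrt{4090}} = 70 \frac{\sqrt{4090}}{8180} = \frac{7 \sqrt{4090}}{818}$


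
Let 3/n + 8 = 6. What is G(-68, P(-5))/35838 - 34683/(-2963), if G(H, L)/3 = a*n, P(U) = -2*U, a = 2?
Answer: 138104743/11798666 ≈ 11.705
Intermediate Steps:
n = -3/2 (n = 3/(-8 + 6) = 3/(-2) = 3*(-1/2) = -3/2 ≈ -1.5000)
G(H, L) = -9 (G(H, L) = 3*(2*(-3/2)) = 3*(-3) = -9)
G(-68, P(-5))/35838 - 34683/(-2963) = -9/35838 - 34683/(-2963) = -9*1/35838 - 34683*(-1/2963) = -1/3982 + 34683/2963 = 138104743/11798666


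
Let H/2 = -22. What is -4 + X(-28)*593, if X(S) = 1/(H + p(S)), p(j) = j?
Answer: -881/72 ≈ -12.236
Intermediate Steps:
H = -44 (H = 2*(-22) = -44)
X(S) = 1/(-44 + S)
-4 + X(-28)*593 = -4 + 593/(-44 - 28) = -4 + 593/(-72) = -4 - 1/72*593 = -4 - 593/72 = -881/72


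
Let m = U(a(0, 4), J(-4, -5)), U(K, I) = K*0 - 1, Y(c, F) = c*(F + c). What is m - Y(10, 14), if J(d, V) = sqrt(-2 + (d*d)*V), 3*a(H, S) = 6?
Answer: -241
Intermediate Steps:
a(H, S) = 2 (a(H, S) = (1/3)*6 = 2)
J(d, V) = sqrt(-2 + V*d**2) (J(d, V) = sqrt(-2 + d**2*V) = sqrt(-2 + V*d**2))
U(K, I) = -1 (U(K, I) = 0 - 1 = -1)
m = -1
m - Y(10, 14) = -1 - 10*(14 + 10) = -1 - 10*24 = -1 - 1*240 = -1 - 240 = -241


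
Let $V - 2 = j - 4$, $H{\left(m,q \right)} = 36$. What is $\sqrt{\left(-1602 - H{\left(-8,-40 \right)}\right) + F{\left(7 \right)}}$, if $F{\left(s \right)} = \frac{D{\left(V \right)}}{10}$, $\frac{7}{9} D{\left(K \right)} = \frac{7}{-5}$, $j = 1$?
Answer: $\frac{3 i \sqrt{18202}}{10} \approx 40.474 i$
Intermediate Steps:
$V = -1$ ($V = 2 + \left(1 - 4\right) = 2 - 3 = -1$)
$D{\left(K \right)} = - \frac{9}{5}$ ($D{\left(K \right)} = \frac{9 \frac{7}{-5}}{7} = \frac{9 \cdot 7 \left(- \frac{1}{5}\right)}{7} = \frac{9}{7} \left(- \frac{7}{5}\right) = - \frac{9}{5}$)
$F{\left(s \right)} = - \frac{9}{50}$ ($F{\left(s \right)} = - \frac{9}{5 \cdot 10} = \left(- \frac{9}{5}\right) \frac{1}{10} = - \frac{9}{50}$)
$\sqrt{\left(-1602 - H{\left(-8,-40 \right)}\right) + F{\left(7 \right)}} = \sqrt{\left(-1602 - 36\right) - \frac{9}{50}} = \sqrt{-1638 - \frac{9}{50}} = \sqrt{- \frac{81909}{50}} = \frac{3 i \sqrt{18202}}{10}$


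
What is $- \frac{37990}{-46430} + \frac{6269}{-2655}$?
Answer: $- \frac{19020622}{12327165} \approx -1.543$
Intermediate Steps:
$- \frac{37990}{-46430} + \frac{6269}{-2655} = \left(-37990\right) \left(- \frac{1}{46430}\right) + 6269 \left(- \frac{1}{2655}\right) = \frac{3799}{4643} - \frac{6269}{2655} = - \frac{19020622}{12327165}$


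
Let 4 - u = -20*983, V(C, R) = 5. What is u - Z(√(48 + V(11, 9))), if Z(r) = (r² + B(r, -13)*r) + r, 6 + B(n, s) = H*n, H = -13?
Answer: 20300 + 5*√53 ≈ 20336.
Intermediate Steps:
B(n, s) = -6 - 13*n
u = 19664 (u = 4 - (-20)*983 = 4 - 1*(-19660) = 4 + 19660 = 19664)
Z(r) = r + r² + r*(-6 - 13*r) (Z(r) = (r² + (-6 - 13*r)*r) + r = (r² + r*(-6 - 13*r)) + r = r + r² + r*(-6 - 13*r))
u - Z(√(48 + V(11, 9))) = 19664 - √(48 + 5)*(-5 - 12*√(48 + 5)) = 19664 - √53*(-5 - 12*√53)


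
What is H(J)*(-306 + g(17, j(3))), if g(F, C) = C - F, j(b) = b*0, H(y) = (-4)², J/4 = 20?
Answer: -5168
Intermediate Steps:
J = 80 (J = 4*20 = 80)
H(y) = 16
j(b) = 0
H(J)*(-306 + g(17, j(3))) = 16*(-306 + (0 - 1*17)) = 16*(-306 + (0 - 17)) = 16*(-306 - 17) = 16*(-323) = -5168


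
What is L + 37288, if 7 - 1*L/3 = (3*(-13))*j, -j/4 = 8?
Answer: 33565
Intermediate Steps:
j = -32 (j = -4*8 = -32)
L = -3723 (L = 21 - 3*3*(-13)*(-32) = 21 - (-117)*(-32) = 21 - 3*1248 = 21 - 3744 = -3723)
L + 37288 = -3723 + 37288 = 33565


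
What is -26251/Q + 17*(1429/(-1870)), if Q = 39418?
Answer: -14803983/1083995 ≈ -13.657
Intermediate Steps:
-26251/Q + 17*(1429/(-1870)) = -26251/39418 + 17*(1429/(-1870)) = -26251*1/39418 + 17*(1429*(-1/1870)) = -26251/39418 + 17*(-1429/1870) = -26251/39418 - 1429/110 = -14803983/1083995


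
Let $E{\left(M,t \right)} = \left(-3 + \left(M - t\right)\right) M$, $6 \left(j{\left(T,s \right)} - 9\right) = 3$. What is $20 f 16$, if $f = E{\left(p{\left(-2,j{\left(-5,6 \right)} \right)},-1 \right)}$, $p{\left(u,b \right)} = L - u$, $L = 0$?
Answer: $0$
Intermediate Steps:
$j{\left(T,s \right)} = \frac{19}{2}$ ($j{\left(T,s \right)} = 9 + \frac{1}{6} \cdot 3 = 9 + \frac{1}{2} = \frac{19}{2}$)
$p{\left(u,b \right)} = - u$ ($p{\left(u,b \right)} = 0 - u = - u$)
$E{\left(M,t \right)} = M \left(-3 + M - t\right)$ ($E{\left(M,t \right)} = \left(-3 + M - t\right) M = M \left(-3 + M - t\right)$)
$f = 0$ ($f = \left(-1\right) \left(-2\right) \left(-3 - -2 - -1\right) = 2 \left(-3 + 2 + 1\right) = 2 \cdot 0 = 0$)
$20 f 16 = 20 \cdot 0 \cdot 16 = 0 \cdot 16 = 0$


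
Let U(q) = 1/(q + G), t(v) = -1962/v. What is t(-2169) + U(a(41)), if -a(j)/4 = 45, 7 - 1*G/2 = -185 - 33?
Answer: 59101/65070 ≈ 0.90827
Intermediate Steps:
G = 450 (G = 14 - 2*(-185 - 33) = 14 - 2*(-218) = 14 + 436 = 450)
a(j) = -180 (a(j) = -4*45 = -180)
U(q) = 1/(450 + q) (U(q) = 1/(q + 450) = 1/(450 + q))
t(-2169) + U(a(41)) = -1962/(-2169) + 1/(450 - 180) = -1962*(-1/2169) + 1/270 = 218/241 + 1/270 = 59101/65070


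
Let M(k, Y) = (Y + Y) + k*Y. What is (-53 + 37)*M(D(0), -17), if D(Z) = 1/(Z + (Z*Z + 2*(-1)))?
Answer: 408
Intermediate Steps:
D(Z) = 1/(-2 + Z + Z²) (D(Z) = 1/(Z + (Z² - 2)) = 1/(Z + (-2 + Z²)) = 1/(-2 + Z + Z²))
M(k, Y) = 2*Y + Y*k
(-53 + 37)*M(D(0), -17) = (-53 + 37)*(-17*(2 + 1/(-2 + 0 + 0²))) = -(-272)*(2 + 1/(-2 + 0 + 0)) = -(-272)*(2 + 1/(-2)) = -(-272)*(2 - ½) = -(-272)*3/2 = -16*(-51/2) = 408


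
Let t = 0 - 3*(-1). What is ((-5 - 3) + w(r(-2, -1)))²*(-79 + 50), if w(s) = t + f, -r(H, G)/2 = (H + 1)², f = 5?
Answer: 0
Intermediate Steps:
t = 3 (t = 0 + 3 = 3)
r(H, G) = -2*(1 + H)² (r(H, G) = -2*(H + 1)² = -2*(1 + H)²)
w(s) = 8 (w(s) = 3 + 5 = 8)
((-5 - 3) + w(r(-2, -1)))²*(-79 + 50) = ((-5 - 3) + 8)²*(-79 + 50) = (-8 + 8)²*(-29) = 0²*(-29) = 0*(-29) = 0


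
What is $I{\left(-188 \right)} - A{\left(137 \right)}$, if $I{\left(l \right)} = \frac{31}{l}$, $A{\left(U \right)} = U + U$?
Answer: $- \frac{51543}{188} \approx -274.17$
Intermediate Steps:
$A{\left(U \right)} = 2 U$
$I{\left(-188 \right)} - A{\left(137 \right)} = \frac{31}{-188} - 2 \cdot 137 = 31 \left(- \frac{1}{188}\right) - 274 = - \frac{31}{188} - 274 = - \frac{51543}{188}$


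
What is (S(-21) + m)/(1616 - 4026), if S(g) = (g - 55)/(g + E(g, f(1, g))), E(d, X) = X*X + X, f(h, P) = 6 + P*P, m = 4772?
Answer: -477760672/241283175 ≈ -1.9801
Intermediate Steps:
f(h, P) = 6 + P**2
E(d, X) = X + X**2 (E(d, X) = X**2 + X = X + X**2)
S(g) = (-55 + g)/(g + (6 + g**2)*(7 + g**2)) (S(g) = (g - 55)/(g + (6 + g**2)*(1 + (6 + g**2))) = (-55 + g)/(g + (6 + g**2)*(7 + g**2)))
(S(-21) + m)/(1616 - 4026) = ((-55 - 21)/(-21 + (6 + (-21)**2)*(7 + (-21)**2)) + 4772)/(1616 - 4026) = (-76/(-21 + (6 + 441)*(7 + 441)) + 4772)/(-2410) = (-76/(-21 + 447*448) + 4772)*(-1/2410) = (-76/(-21 + 200256) + 4772)*(-1/2410) = (-76/200235 + 4772)*(-1/2410) = (955521344/200235)*(-1/2410) = -477760672/241283175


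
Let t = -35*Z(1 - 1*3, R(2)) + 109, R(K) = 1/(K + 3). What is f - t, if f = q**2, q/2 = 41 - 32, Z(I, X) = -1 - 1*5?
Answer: 5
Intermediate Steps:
R(K) = 1/(3 + K)
Z(I, X) = -6 (Z(I, X) = -1 - 5 = -6)
q = 18 (q = 2*(41 - 32) = 2*9 = 18)
f = 324 (f = 18**2 = 324)
t = 319 (t = -35*(-6) + 109 = 210 + 109 = 319)
f - t = 324 - 1*319 = 324 - 319 = 5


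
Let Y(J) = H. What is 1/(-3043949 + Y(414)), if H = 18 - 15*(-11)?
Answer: -1/3043766 ≈ -3.2854e-7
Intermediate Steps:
H = 183 (H = 18 + 165 = 183)
Y(J) = 183
1/(-3043949 + Y(414)) = 1/(-3043949 + 183) = 1/(-3043766) = -1/3043766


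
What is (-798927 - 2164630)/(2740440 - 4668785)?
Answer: 2963557/1928345 ≈ 1.5368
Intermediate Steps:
(-798927 - 2164630)/(2740440 - 4668785) = -2963557/(-1928345) = -2963557*(-1/1928345) = 2963557/1928345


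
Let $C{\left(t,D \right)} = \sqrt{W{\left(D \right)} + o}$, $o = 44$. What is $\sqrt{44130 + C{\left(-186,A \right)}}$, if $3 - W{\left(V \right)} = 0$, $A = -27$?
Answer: $\sqrt{44130 + \sqrt{47}} \approx 210.09$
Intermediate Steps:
$W{\left(V \right)} = 3$ ($W{\left(V \right)} = 3 - 0 = 3 + 0 = 3$)
$C{\left(t,D \right)} = \sqrt{47}$ ($C{\left(t,D \right)} = \sqrt{3 + 44} = \sqrt{47}$)
$\sqrt{44130 + C{\left(-186,A \right)}} = \sqrt{44130 + \sqrt{47}}$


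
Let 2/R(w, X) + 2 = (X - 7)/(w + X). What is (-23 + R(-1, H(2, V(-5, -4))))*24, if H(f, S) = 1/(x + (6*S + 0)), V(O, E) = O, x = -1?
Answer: -41736/77 ≈ -542.03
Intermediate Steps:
H(f, S) = 1/(-1 + 6*S) (H(f, S) = 1/(-1 + (6*S + 0)) = 1/(-1 + 6*S))
R(w, X) = 2/(-2 + (-7 + X)/(X + w)) (R(w, X) = 2/(-2 + (X - 7)/(w + X)) = 2/(-2 + (-7 + X)/(X + w)))
(-23 + R(-1, H(2, V(-5, -4))))*24 = (-23 + 2*(-1/(-1 + 6*(-5)) - 1*(-1))/(7 + 1/(-1 + 6*(-5)) + 2*(-1)))*24 = (-23 + 2*(-1/(-1 - 30) + 1)/(7 + 1/(-1 - 30) - 2))*24 = (-23 + 2*(-1/(-31) + 1)/(7 + 1/(-31) - 2))*24 = (-23 + 2*(-1*(-1/31) + 1)/(7 - 1/31 - 2))*24 = (-23 + 2*(1/31 + 1)/(154/31))*24 = (-23 + 2*(31/154)*(32/31))*24 = (-23 + 32/77)*24 = -1739/77*24 = -41736/77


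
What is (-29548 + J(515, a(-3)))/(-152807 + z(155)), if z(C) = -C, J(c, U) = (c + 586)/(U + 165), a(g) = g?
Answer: 1595225/8259948 ≈ 0.19313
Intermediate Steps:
J(c, U) = (586 + c)/(165 + U)
(-29548 + J(515, a(-3)))/(-152807 + z(155)) = (-29548 + (586 + 515)/(165 - 3))/(-152807 - 1*155) = (-29548 + 1101/162)/(-152807 - 155) = (-29548 + (1/162)*1101)/(-152962) = (-29548 + 367/54)*(-1/152962) = -1595225/54*(-1/152962) = 1595225/8259948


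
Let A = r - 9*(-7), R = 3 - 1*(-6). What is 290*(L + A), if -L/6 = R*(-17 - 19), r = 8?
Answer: 584350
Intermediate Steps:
R = 9 (R = 3 + 6 = 9)
A = 71 (A = 8 - 9*(-7) = 8 + 63 = 71)
L = 1944 (L = -54*(-17 - 19) = -54*(-36) = -6*(-324) = 1944)
290*(L + A) = 290*(1944 + 71) = 290*2015 = 584350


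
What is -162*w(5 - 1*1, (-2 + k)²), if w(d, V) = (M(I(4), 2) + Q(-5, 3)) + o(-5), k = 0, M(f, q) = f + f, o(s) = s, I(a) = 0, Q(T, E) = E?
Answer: 324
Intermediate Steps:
M(f, q) = 2*f
w(d, V) = -2 (w(d, V) = (2*0 + 3) - 5 = (0 + 3) - 5 = 3 - 5 = -2)
-162*w(5 - 1*1, (-2 + k)²) = -162*(-2) = 324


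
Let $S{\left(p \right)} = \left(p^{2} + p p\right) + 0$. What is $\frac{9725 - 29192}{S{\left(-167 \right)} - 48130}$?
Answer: $- \frac{19467}{7648} \approx -2.5454$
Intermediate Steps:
$S{\left(p \right)} = 2 p^{2}$ ($S{\left(p \right)} = \left(p^{2} + p^{2}\right) + 0 = 2 p^{2} + 0 = 2 p^{2}$)
$\frac{9725 - 29192}{S{\left(-167 \right)} - 48130} = \frac{9725 - 29192}{2 \left(-167\right)^{2} - 48130} = - \frac{19467}{2 \cdot 27889 - 48130} = - \frac{19467}{55778 - 48130} = - \frac{19467}{7648}$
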